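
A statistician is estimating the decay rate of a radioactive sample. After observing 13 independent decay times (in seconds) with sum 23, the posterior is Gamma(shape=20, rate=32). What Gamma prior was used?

Gamma(shape=7, rate=9)

For an exponential likelihood with a Gamma(α, β) prior on the rate, n observations with total T give posterior Gamma(α+n, β+T).
So α = 20 − 13 = 7 and β = 32 − 23 = 9.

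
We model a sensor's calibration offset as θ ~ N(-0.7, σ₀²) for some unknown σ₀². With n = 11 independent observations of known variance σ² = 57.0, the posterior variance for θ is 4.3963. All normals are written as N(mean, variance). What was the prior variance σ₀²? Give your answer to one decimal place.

σ₀² = 29.0

Posterior precision equals prior precision plus data precision: 1/σ_n² = 1/σ₀² + n/σ².
So 1/σ₀² = 1/4.3963 − 11/57.0 = 0.227464 − 0.192982 = 0.034482.
Hence σ₀² = 1/0.034482 ≈ 29.0.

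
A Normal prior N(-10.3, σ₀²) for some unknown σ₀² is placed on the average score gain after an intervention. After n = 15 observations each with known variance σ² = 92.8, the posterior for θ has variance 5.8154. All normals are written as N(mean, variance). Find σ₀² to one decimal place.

σ₀² = 96.9

Posterior precision equals prior precision plus data precision: 1/σ_n² = 1/σ₀² + n/σ².
So 1/σ₀² = 1/5.8154 − 15/92.8 = 0.171957 − 0.161638 = 0.010319.
Hence σ₀² = 1/0.010319 ≈ 96.9.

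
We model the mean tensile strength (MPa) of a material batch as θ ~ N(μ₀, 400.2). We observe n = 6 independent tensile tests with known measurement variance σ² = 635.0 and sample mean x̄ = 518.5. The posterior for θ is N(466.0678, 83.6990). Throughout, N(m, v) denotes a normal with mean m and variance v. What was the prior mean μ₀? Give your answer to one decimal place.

μ₀ = 267.8

The posterior mean is a precision-weighted average: μ_n = (τ₀μ₀ + τ_data·x̄)/(τ₀+τ_data), with τ₀=1/σ₀² and τ_data=n/σ².
Here τ₀ = 1/400.2 = 0.002499 and τ_data = 6/635.0 = 0.009449, so τ_n = 0.011948.
Rearranging for μ₀: μ₀ = (μ_n·τ_n − τ_data·x̄)/τ₀ = (466.0678·0.011948 − 0.009449·518.5) / 0.002499 = 0.669272/0.002499 ≈ 267.8.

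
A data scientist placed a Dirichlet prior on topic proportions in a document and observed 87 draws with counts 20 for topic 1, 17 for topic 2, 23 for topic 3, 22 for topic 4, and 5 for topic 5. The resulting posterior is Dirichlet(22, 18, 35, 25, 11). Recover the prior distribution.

Dirichlet(2, 1, 12, 3, 6)

For a Dirichlet(α) prior with multinomial counts c, the posterior is Dirichlet(α + c) componentwise.
Subtract each count from the matching posterior parameter: 22−20=2, 18−17=1, 35−23=12, 25−22=3, 11−5=6.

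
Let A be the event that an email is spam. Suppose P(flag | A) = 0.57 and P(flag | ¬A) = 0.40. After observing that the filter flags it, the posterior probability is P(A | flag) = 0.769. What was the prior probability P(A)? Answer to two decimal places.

In odds form, posterior odds = prior odds × likelihood ratio, so prior odds = posterior odds ÷ LR.
Posterior odds = 0.769/(1−0.769) = 3.3290. LR = 0.57/0.40 = 1.4250.
Prior odds = 3.3290/1.4250 = 2.3361, so P(A) = 2.3361/(1+2.3361) ≈ 0.70.

P(A) = 0.70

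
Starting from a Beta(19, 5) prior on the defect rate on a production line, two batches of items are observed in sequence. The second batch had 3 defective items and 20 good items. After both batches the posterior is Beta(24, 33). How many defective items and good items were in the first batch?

Because Beta–binomial updating is additive in the counts, the combined data contributed (α_post−α_prior, β_post−β_prior) successes and failures.
Total across both batches: 24−19=5 defective items, 33−5=28 good items.
Subtract the second batch: 5−3=2 defective items and 28−20=8 good items.

2 defective items and 8 good items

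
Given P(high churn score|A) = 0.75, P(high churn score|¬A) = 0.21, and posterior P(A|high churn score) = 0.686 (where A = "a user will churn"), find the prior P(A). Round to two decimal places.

P(A) = 0.38

Bayes' rule in odds form gives O(A|E) = O(A)·[P(E|A)/P(E|¬A)], hence O(A) = O(A|E)/LR.
Posterior odds = 0.686/(1−0.686) = 2.1847. LR = 0.75/0.21 = 3.5714.
Prior odds = 2.1847/3.5714 = 0.6117, so P(A) = 0.6117/(1+0.6117) ≈ 0.38.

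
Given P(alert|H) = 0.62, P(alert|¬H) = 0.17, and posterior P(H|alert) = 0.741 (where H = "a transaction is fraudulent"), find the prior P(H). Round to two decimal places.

In odds form, posterior odds = prior odds × likelihood ratio, so prior odds = posterior odds ÷ LR.
Posterior odds = 0.741/(1−0.741) = 2.8610. LR = 0.62/0.17 = 3.6471.
Prior odds = 2.8610/3.6471 = 0.7845, so P(H) = 0.7845/(1+0.7845) ≈ 0.44.

P(H) = 0.44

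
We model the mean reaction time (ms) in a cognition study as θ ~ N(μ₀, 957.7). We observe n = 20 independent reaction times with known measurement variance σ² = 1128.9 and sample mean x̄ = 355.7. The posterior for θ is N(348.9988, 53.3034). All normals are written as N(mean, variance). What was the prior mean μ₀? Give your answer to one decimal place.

μ₀ = 235.3

With known observation variance, the Normal–Normal posterior has precision τ_n = τ₀ + n/σ² and mean μ_n = (τ₀μ₀ + (n/σ²)x̄)/τ_n.
Here τ₀ = 1/957.7 = 0.001044 and τ_data = 20/1128.9 = 0.017716, so τ_n = 0.018760.
Rearranging for μ₀: μ₀ = (μ_n·τ_n − τ_data·x̄)/τ₀ = (348.9988·0.018760 − 0.017716·355.7) / 0.001044 = 0.245636/0.001044 ≈ 235.3.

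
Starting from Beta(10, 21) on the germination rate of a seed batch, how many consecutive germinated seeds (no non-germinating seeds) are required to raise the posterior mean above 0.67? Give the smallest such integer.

After k germinated seeds and 0 non-germinating seeds the posterior is Beta(10+k, 21), with mean (10+k)/(10+21+k).
Set (10+k)/(31+k) > 0.67 and solve: k > (0.67·31 − 10)/(1 − 0.67) = 32.636.
The smallest integer exceeding 32.636 is 33.

k = 33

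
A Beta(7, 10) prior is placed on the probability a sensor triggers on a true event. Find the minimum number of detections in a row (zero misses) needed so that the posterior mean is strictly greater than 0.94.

k = 150

After k detections and 0 misses the posterior is Beta(7+k, 10), with mean (7+k)/(7+10+k).
Set (7+k)/(17+k) > 0.94 and solve: k > (0.94·17 − 7)/(1 − 0.94) = 149.667.
The smallest integer exceeding 149.667 is 150, and checking k=150: (157)/(167) = 0.9401 > 0.94.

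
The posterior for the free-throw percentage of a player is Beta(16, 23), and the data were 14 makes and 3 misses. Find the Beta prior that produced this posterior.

Beta is conjugate to the binomial likelihood: posterior = Beta(α+s, β+f).
Subtract the data counts: 16−14=2, 23−3=20.

Beta(2, 20)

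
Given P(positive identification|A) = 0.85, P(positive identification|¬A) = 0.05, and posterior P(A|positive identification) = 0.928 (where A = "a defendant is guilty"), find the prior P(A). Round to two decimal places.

In odds form, posterior odds = prior odds × likelihood ratio, so prior odds = posterior odds ÷ LR.
Posterior odds = 0.928/(1−0.928) = 12.8889. LR = 0.85/0.05 = 17.0000.
Prior odds = 12.8889/17.0000 = 0.7582, so P(A) = 0.7582/(1+0.7582) ≈ 0.43.

P(A) = 0.43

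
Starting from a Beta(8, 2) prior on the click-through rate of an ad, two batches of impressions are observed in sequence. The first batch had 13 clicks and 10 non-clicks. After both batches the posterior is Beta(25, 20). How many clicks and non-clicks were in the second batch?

4 clicks and 8 non-clicks

Sequential conjugate updates are equivalent to a single update on the pooled data, so total successes = posterior α − prior α and total failures = posterior β − prior β.
Total across both batches: 25−8=17 clicks, 20−2=18 non-clicks.
Subtract the first batch: 17−13=4 clicks and 18−10=8 non-clicks.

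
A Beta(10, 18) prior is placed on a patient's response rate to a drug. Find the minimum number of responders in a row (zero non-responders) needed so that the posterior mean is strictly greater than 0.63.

After k responders and 0 non-responders the posterior is Beta(10+k, 18), with mean (10+k)/(10+18+k).
Set (10+k)/(28+k) > 0.63 and solve: k > (0.63·28 − 10)/(1 − 0.63) = 20.649.
The smallest integer exceeding 20.649 is 21, and checking k=21: (31)/(49) = 0.6327 > 0.63.

k = 21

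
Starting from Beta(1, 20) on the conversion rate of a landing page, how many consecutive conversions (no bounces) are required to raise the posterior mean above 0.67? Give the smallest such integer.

After k conversions and 0 bounces the posterior is Beta(1+k, 20), with mean (1+k)/(1+20+k).
Set (1+k)/(21+k) > 0.67 and solve: k > (0.67·21 − 1)/(1 − 0.67) = 39.606.
The smallest integer exceeding 39.606 is 40.

k = 40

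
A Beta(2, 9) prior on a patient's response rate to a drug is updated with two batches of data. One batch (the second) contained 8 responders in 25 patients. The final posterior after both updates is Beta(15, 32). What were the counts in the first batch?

Because Beta–binomial updating is additive in the counts, the combined data contributed (α_post−α_prior, β_post−β_prior) successes and failures.
Total across both batches: 15−2=13 responders, 32−9=23 non-responders.
Subtract the second batch: 13−8=5 responders and 23−17=6 non-responders.

5 responders and 6 non-responders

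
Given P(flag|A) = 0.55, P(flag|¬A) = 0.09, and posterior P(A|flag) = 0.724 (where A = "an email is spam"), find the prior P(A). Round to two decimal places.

In odds form, posterior odds = prior odds × likelihood ratio, so prior odds = posterior odds ÷ LR.
Posterior odds = 0.724/(1−0.724) = 2.6232. LR = 0.55/0.09 = 6.1111.
Prior odds = 2.6232/6.1111 = 0.4293, so P(A) = 0.4293/(1+0.4293) ≈ 0.30.

P(A) = 0.30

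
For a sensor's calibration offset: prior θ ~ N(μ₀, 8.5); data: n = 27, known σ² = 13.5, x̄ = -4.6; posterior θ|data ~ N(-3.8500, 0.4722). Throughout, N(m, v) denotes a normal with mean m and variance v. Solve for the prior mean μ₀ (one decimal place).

With known observation variance, the Normal–Normal posterior has precision τ_n = τ₀ + n/σ² and mean μ_n = (τ₀μ₀ + (n/σ²)x̄)/τ_n.
Here τ₀ = 1/8.5 = 0.117647 and τ_data = 27/13.5 = 2.000000, so τ_n = 2.117647.
Rearranging for μ₀: μ₀ = (μ_n·τ_n − τ_data·x̄)/τ₀ = (-3.8500·2.117647 − 2.000000·-4.6) / 0.117647 = 1.047059/0.117647 ≈ 8.9.

μ₀ = 8.9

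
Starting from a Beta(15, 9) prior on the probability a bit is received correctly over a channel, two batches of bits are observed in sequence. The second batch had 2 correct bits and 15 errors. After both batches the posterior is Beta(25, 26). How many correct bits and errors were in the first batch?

8 correct bits and 2 errors

Because Beta–binomial updating is additive in the counts, the combined data contributed (α_post−α_prior, β_post−β_prior) successes and failures.
Total across both batches: 25−15=10 correct bits, 26−9=17 errors.
Subtract the second batch: 10−2=8 correct bits and 17−15=2 errors.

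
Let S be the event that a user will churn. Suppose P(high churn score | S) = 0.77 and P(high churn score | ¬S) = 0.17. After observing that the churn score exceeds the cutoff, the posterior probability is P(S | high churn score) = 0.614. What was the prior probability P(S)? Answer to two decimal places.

P(S) = 0.26

Bayes' rule in odds form gives O(S|E) = O(S)·[P(E|S)/P(E|¬S)], hence O(S) = O(S|E)/LR.
Posterior odds = 0.614/(1−0.614) = 1.5907. LR = 0.77/0.17 = 4.5294.
Prior odds = 1.5907/4.5294 = 0.3512, so P(S) = 0.3512/(1+0.3512) ≈ 0.26.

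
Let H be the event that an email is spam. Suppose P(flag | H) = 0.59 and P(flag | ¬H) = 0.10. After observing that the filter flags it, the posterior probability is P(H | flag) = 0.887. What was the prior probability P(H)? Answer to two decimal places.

Bayes' rule in odds form gives O(H|E) = O(H)·[P(E|H)/P(E|¬H)], hence O(H) = O(H|E)/LR.
Posterior odds = 0.887/(1−0.887) = 7.8496. LR = 0.59/0.10 = 5.9000.
Prior odds = 7.8496/5.9000 = 1.3304, so P(H) = 1.3304/(1+1.3304) ≈ 0.57.

P(H) = 0.57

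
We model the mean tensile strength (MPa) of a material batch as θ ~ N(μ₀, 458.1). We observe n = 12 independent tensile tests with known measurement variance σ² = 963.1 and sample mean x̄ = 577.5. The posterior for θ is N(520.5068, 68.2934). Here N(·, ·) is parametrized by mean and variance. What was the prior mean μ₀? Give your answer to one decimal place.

μ₀ = 195.2

The posterior mean is a precision-weighted average: μ_n = (τ₀μ₀ + τ_data·x̄)/(τ₀+τ_data), with τ₀=1/σ₀² and τ_data=n/σ².
Here τ₀ = 1/458.1 = 0.002183 and τ_data = 12/963.1 = 0.012460, so τ_n = 0.014643.
Rearranging for μ₀: μ₀ = (μ_n·τ_n − τ_data·x̄)/τ₀ = (520.5068·0.014643 − 0.012460·577.5) / 0.002183 = 0.426131/0.002183 ≈ 195.2.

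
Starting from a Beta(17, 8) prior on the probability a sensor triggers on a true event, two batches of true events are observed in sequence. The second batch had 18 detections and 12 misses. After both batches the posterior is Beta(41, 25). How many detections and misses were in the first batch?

6 detections and 5 misses

Sequential conjugate updates are equivalent to a single update on the pooled data, so total successes = posterior α − prior α and total failures = posterior β − prior β.
Total across both batches: 41−17=24 detections, 25−8=17 misses.
Subtract the second batch: 24−18=6 detections and 17−12=5 misses.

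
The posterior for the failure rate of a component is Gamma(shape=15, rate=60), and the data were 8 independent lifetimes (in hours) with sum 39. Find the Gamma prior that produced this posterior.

Gamma–exponential conjugacy: posterior shape = α + n, posterior rate = β + Σtᵢ.
So α = 15 − 8 = 7 and β = 60 − 39 = 21.

Gamma(shape=7, rate=21)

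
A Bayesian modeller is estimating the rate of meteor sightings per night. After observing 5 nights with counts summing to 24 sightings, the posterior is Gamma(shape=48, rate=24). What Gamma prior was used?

Gamma–Poisson conjugacy: posterior shape = α + Σxᵢ, posterior rate = β + n.
So α = 48 − 24 = 24 and β = 24 − 5 = 19.

Gamma(shape=24, rate=19)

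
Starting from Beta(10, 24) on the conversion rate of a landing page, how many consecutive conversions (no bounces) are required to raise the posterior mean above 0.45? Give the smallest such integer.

After k conversions and 0 bounces the posterior is Beta(10+k, 24), with mean (10+k)/(10+24+k).
Set (10+k)/(34+k) > 0.45 and solve: k > (0.45·34 − 10)/(1 − 0.45) = 9.636.
The smallest integer exceeding 9.636 is 10.

k = 10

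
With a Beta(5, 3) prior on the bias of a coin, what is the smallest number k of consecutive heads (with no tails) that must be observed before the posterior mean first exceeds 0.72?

k = 3

After k heads and 0 tails the posterior is Beta(5+k, 3), with mean (5+k)/(5+3+k).
Set (5+k)/(8+k) > 0.72 and solve: k > (0.72·8 − 5)/(1 − 0.72) = 2.714.
The smallest integer exceeding 2.714 is 3.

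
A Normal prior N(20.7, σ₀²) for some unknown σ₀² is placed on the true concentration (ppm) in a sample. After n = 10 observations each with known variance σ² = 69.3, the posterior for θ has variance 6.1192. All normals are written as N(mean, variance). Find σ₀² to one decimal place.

σ₀² = 52.3

Posterior precision equals prior precision plus data precision: 1/σ_n² = 1/σ₀² + n/σ².
So 1/σ₀² = 1/6.1192 − 10/69.3 = 0.163420 − 0.144300 = 0.019120.
Hence σ₀² = 1/0.019120 ≈ 52.3.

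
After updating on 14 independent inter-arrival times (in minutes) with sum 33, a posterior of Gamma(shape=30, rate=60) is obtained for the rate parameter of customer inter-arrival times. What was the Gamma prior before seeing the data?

For an exponential likelihood with a Gamma(α, β) prior on the rate, n observations with total T give posterior Gamma(α+n, β+T).
So α = 30 − 14 = 16 and β = 60 − 33 = 27.

Gamma(shape=16, rate=27)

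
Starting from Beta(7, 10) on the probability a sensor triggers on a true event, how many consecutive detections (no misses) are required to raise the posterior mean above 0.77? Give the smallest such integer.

After k detections and 0 misses the posterior is Beta(7+k, 10), with mean (7+k)/(7+10+k).
Set (7+k)/(17+k) > 0.77 and solve: k > (0.77·17 − 7)/(1 − 0.77) = 26.478.
The smallest integer exceeding 26.478 is 27, and checking k=27: (34)/(44) = 0.7727 > 0.77.

k = 27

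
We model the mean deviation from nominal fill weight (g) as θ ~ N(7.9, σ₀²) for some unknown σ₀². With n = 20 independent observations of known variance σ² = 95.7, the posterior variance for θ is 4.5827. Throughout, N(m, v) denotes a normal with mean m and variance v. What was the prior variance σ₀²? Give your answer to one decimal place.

σ₀² = 108.4

Posterior precision equals prior precision plus data precision: 1/σ_n² = 1/σ₀² + n/σ².
So 1/σ₀² = 1/4.5827 − 20/95.7 = 0.218212 − 0.208986 = 0.009226.
Hence σ₀² = 1/0.009226 ≈ 108.4.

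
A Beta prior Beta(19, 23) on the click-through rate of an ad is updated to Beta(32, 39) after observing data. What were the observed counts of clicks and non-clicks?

13 clicks and 16 non-clicks

A Beta(a, b) prior with s successes and f failures in binomial data gives a Beta(a+s, b+f) posterior.
So s = 32 − 19 = 13 and f = 39 − 23 = 16.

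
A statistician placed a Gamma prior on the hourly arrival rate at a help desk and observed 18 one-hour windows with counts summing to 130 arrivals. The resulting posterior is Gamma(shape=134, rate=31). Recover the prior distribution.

Gamma–Poisson conjugacy: posterior shape = α + Σxᵢ, posterior rate = β + n.
So α = 134 − 130 = 4 and β = 31 − 18 = 13.

Gamma(shape=4, rate=13)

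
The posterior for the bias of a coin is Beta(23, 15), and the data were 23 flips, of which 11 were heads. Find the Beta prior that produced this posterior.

Under Beta–binomial conjugacy the posterior parameters are (a+s, b+f).
So a = 23 − 11 = 12 and b = 15 − 12 = 3.

Beta(12, 3)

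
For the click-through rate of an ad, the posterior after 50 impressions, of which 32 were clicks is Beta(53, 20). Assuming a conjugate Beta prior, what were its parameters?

Beta is conjugate to the binomial likelihood: posterior = Beta(a+s, b+f).
Subtract the data counts: 53−32=21, 20−18=2.

Beta(21, 2)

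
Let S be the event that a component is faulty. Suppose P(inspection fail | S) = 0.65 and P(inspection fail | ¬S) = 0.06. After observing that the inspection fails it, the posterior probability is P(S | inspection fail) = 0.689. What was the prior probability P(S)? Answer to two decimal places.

P(S) = 0.17

In odds form, posterior odds = prior odds × likelihood ratio, so prior odds = posterior odds ÷ LR.
Posterior odds = 0.689/(1−0.689) = 2.2154. LR = 0.65/0.06 = 10.8333.
Prior odds = 2.2154/10.8333 = 0.2045, so P(S) = 0.2045/(1+0.2045) ≈ 0.17.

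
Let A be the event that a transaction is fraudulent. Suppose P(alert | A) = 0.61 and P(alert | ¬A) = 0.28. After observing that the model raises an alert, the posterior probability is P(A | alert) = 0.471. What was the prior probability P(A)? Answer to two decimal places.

Bayes' rule in odds form gives O(A|E) = O(A)·[P(E|A)/P(E|¬A)], hence O(A) = O(A|E)/LR.
Posterior odds = 0.471/(1−0.471) = 0.8904. LR = 0.61/0.28 = 2.1786.
Prior odds = 0.8904/2.1786 = 0.4087, so P(A) = 0.4087/(1+0.4087) ≈ 0.29.

P(A) = 0.29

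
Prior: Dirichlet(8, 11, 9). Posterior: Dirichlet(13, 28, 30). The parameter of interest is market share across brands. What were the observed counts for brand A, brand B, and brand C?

For a Dirichlet(α) prior with multinomial counts c, the posterior is Dirichlet(α + c) componentwise.
Counts are posterior − prior componentwise: 13−8=5, 28−11=17, 30−9=21.

counts (5, 17, 21)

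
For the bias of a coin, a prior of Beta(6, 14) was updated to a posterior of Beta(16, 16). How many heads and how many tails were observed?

10 heads and 2 tails

Under Beta–binomial conjugacy the posterior parameters are (a+s, b+f).
So s = 16 − 6 = 10 and f = 16 − 14 = 2.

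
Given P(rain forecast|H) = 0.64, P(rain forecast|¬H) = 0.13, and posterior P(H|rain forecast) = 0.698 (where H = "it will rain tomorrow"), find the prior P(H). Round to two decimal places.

Bayes' rule in odds form gives O(H|E) = O(H)·[P(E|H)/P(E|¬H)], hence O(H) = O(H|E)/LR.
Posterior odds = 0.698/(1−0.698) = 2.3113. LR = 0.64/0.13 = 4.9231.
Prior odds = 2.3113/4.9231 = 0.4695, so P(H) = 0.4695/(1+0.4695) ≈ 0.32.

P(H) = 0.32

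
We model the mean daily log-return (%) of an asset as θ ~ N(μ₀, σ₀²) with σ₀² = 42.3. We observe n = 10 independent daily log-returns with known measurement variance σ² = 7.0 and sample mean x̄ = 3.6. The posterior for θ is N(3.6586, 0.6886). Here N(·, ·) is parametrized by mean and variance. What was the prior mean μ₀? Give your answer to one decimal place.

μ₀ = 7.2

With known observation variance, the Normal–Normal posterior has precision τ_n = τ₀ + n/σ² and mean μ_n = (τ₀μ₀ + (n/σ²)x̄)/τ_n.
Here τ₀ = 1/42.3 = 0.023641 and τ_data = 10/7.0 = 1.428571, so τ_n = 1.452212.
Rearranging for μ₀: μ₀ = (μ_n·τ_n − τ_data·x̄)/τ₀ = (3.6586·1.452212 − 1.428571·3.6) / 0.023641 = 0.170207/0.023641 ≈ 7.2.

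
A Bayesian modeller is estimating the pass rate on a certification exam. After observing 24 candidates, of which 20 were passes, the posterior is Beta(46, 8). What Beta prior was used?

Beta(26, 4)

A Beta(a, b) prior with s successes and f failures in binomial data gives a Beta(a+s, b+f) posterior.
So a = 46 − 20 = 26 and b = 8 − 4 = 4.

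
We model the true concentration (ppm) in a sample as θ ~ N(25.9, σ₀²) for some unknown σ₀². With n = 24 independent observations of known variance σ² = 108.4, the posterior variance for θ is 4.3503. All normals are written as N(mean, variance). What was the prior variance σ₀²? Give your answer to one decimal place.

For the Normal–Normal model with known σ², precisions add: τ_n = τ₀ + n/σ².
So 1/σ₀² = 1/4.3503 − 24/108.4 = 0.229869 − 0.221402 = 0.008467.
Hence σ₀² = 1/0.008467 ≈ 118.1.

σ₀² = 118.1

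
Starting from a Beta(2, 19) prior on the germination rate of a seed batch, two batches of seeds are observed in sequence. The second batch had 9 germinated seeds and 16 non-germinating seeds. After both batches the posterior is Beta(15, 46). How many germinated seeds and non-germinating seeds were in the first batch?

4 germinated seeds and 11 non-germinating seeds

Sequential conjugate updates are equivalent to a single update on the pooled data, so total successes = posterior α − prior α and total failures = posterior β − prior β.
Total across both batches: 15−2=13 germinated seeds, 46−19=27 non-germinating seeds.
Subtract the second batch: 13−9=4 germinated seeds and 27−16=11 non-germinating seeds.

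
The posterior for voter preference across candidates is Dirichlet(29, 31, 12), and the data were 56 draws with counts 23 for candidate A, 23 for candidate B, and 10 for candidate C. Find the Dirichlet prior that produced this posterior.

Dirichlet(6, 8, 2)

For a Dirichlet(α) prior with multinomial counts c, the posterior is Dirichlet(α + c) componentwise.
Subtract each count from the matching posterior parameter: 29−23=6, 31−23=8, 12−10=2.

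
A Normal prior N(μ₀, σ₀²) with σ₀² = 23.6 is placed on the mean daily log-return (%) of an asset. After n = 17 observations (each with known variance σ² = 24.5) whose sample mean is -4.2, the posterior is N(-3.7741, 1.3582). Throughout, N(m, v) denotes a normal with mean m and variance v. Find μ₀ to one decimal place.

With known observation variance, the Normal–Normal posterior has precision τ_n = τ₀ + n/σ² and mean μ_n = (τ₀μ₀ + (n/σ²)x̄)/τ_n.
Here τ₀ = 1/23.6 = 0.042373 and τ_data = 17/24.5 = 0.693878, so τ_n = 0.736251.
Rearranging for μ₀: μ₀ = (μ_n·τ_n − τ_data·x̄)/τ₀ = (-3.7741·0.736251 − 0.693878·-4.2) / 0.042373 = 0.135603/0.042373 ≈ 3.2.

μ₀ = 3.2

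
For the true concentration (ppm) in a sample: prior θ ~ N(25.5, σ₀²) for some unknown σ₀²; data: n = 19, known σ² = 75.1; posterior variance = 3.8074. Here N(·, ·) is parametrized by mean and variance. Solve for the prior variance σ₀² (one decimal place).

Posterior precision equals prior precision plus data precision: 1/σ_n² = 1/σ₀² + n/σ².
So 1/σ₀² = 1/3.8074 − 19/75.1 = 0.262646 − 0.252996 = 0.009650.
Hence σ₀² = 1/0.009650 ≈ 103.6.

σ₀² = 103.6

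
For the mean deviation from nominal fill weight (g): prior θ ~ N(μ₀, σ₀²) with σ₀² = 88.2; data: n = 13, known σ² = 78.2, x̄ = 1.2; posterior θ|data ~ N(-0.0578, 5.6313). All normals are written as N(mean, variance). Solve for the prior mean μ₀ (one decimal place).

μ₀ = -18.5

With known observation variance, the Normal–Normal posterior has precision τ_n = τ₀ + n/σ² and mean μ_n = (τ₀μ₀ + (n/σ²)x̄)/τ_n.
Here τ₀ = 1/88.2 = 0.011338 and τ_data = 13/78.2 = 0.166240, so τ_n = 0.177578.
Rearranging for μ₀: μ₀ = (μ_n·τ_n − τ_data·x̄)/τ₀ = (-0.0578·0.177578 − 0.166240·1.2) / 0.011338 = -0.209752/0.011338 ≈ -18.5.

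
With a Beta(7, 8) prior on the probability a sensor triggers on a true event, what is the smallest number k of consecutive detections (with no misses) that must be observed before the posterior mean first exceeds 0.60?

k = 6

After k detections and 0 misses the posterior is Beta(7+k, 8), with mean (7+k)/(7+8+k).
Set (7+k)/(15+k) > 0.60 and solve: k > (0.60·15 − 7)/(1 − 0.60) = 5.000.
The smallest integer exceeding 5.000 is 6.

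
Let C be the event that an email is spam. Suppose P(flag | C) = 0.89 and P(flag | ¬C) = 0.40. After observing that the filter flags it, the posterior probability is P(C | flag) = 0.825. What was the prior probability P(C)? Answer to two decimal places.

Bayes' rule in odds form gives O(C|E) = O(C)·[P(E|C)/P(E|¬C)], hence O(C) = O(C|E)/LR.
Posterior odds = 0.825/(1−0.825) = 4.7143. LR = 0.89/0.40 = 2.2250.
Prior odds = 4.7143/2.2250 = 2.1188, so P(C) = 2.1188/(1+2.1188) ≈ 0.68.

P(C) = 0.68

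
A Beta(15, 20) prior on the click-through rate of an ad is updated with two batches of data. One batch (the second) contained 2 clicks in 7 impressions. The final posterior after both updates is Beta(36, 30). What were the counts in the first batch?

19 clicks and 5 non-clicks

Sequential conjugate updates are equivalent to a single update on the pooled data, so total successes = posterior α − prior α and total failures = posterior β − prior β.
Total across both batches: 36−15=21 clicks, 30−20=10 non-clicks.
Subtract the second batch: 21−2=19 clicks and 10−5=5 non-clicks.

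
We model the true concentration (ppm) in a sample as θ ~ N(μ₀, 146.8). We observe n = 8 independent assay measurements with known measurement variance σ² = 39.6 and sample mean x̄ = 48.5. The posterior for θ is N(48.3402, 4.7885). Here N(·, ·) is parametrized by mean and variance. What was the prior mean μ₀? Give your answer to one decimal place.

μ₀ = 43.6

With known observation variance, the Normal–Normal posterior has precision τ_n = τ₀ + n/σ² and mean μ_n = (τ₀μ₀ + (n/σ²)x̄)/τ_n.
Here τ₀ = 1/146.8 = 0.006812 and τ_data = 8/39.6 = 0.202020, so τ_n = 0.208832.
Rearranging for μ₀: μ₀ = (μ_n·τ_n − τ_data·x̄)/τ₀ = (48.3402·0.208832 − 0.202020·48.5) / 0.006812 = 0.297011/0.006812 ≈ 43.6.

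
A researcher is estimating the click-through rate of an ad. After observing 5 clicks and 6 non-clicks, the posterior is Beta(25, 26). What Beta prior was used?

Beta(20, 20)

Under Beta–binomial conjugacy the posterior parameters are (α+s, β+f).
Subtract the data counts: 25−5=20, 26−6=20.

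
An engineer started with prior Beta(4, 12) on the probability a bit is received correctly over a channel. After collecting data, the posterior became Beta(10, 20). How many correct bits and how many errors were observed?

Beta is conjugate to the binomial likelihood: posterior = Beta(a+s, b+f).
Match parameters: s=10−4=6, f=20−12=8.

6 correct bits and 8 errors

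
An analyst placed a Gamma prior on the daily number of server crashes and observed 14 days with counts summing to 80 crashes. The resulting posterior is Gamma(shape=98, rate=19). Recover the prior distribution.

Gamma(shape=18, rate=5)

A Gamma(α, β) prior (rate parametrization) on a Poisson rate with n observations summing to S gives posterior Gamma(α+S, β+n).
So α = 98 − 80 = 18 and β = 19 − 14 = 5.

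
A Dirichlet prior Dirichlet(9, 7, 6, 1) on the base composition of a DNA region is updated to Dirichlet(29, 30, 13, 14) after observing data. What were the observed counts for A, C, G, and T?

counts (20, 23, 7, 13)

For a Dirichlet(α) prior with multinomial counts c, the posterior is Dirichlet(α + c) componentwise.
Counts are posterior − prior componentwise: 29−9=20, 30−7=23, 13−6=7, 14−1=13.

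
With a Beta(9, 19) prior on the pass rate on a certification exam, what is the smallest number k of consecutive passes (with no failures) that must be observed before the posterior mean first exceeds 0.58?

After k passes and 0 failures the posterior is Beta(9+k, 19), with mean (9+k)/(9+19+k).
Set (9+k)/(28+k) > 0.58 and solve: k > (0.58·28 − 9)/(1 − 0.58) = 17.238.
The smallest integer exceeding 17.238 is 18, and checking k=18: (27)/(46) = 0.5870 > 0.58.

k = 18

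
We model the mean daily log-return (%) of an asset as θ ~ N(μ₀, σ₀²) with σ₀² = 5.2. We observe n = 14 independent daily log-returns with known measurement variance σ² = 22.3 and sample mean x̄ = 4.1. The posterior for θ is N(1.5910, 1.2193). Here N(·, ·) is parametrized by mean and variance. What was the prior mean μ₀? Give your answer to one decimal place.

With known observation variance, the Normal–Normal posterior has precision τ_n = τ₀ + n/σ² and mean μ_n = (τ₀μ₀ + (n/σ²)x̄)/τ_n.
Here τ₀ = 1/5.2 = 0.192308 and τ_data = 14/22.3 = 0.627803, so τ_n = 0.820111.
Rearranging for μ₀: μ₀ = (μ_n·τ_n − τ_data·x̄)/τ₀ = (1.5910·0.820111 − 0.627803·4.1) / 0.192308 = -1.269196/0.192308 ≈ -6.6.

μ₀ = -6.6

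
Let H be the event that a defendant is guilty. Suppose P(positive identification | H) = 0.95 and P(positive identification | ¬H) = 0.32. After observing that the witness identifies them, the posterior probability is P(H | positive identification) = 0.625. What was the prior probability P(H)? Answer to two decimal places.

In odds form, posterior odds = prior odds × likelihood ratio, so prior odds = posterior odds ÷ LR.
Posterior odds = 0.625/(1−0.625) = 1.6667. LR = 0.95/0.32 = 2.9688.
Prior odds = 1.6667/2.9688 = 0.5614, so P(H) = 0.5614/(1+0.5614) ≈ 0.36.

P(H) = 0.36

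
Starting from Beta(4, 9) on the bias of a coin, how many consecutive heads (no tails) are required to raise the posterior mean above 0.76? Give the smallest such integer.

After k heads and 0 tails the posterior is Beta(4+k, 9), with mean (4+k)/(4+9+k).
Set (4+k)/(13+k) > 0.76 and solve: k > (0.76·13 − 4)/(1 − 0.76) = 24.500.
The smallest integer exceeding 24.500 is 25, and checking k=25: (29)/(38) = 0.7632 > 0.76.

k = 25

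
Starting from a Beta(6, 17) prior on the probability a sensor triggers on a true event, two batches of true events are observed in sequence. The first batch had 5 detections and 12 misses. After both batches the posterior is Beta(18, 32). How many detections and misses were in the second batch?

Sequential conjugate updates are equivalent to a single update on the pooled data, so total successes = posterior α − prior α and total failures = posterior β − prior β.
Total across both batches: 18−6=12 detections, 32−17=15 misses.
Subtract the first batch: 12−5=7 detections and 15−12=3 misses.

7 detections and 3 misses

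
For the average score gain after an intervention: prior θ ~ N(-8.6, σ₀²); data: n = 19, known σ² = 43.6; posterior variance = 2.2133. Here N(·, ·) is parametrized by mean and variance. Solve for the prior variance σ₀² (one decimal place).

Posterior precision equals prior precision plus data precision: 1/σ_n² = 1/σ₀² + n/σ².
So 1/σ₀² = 1/2.2133 − 19/43.6 = 0.451814 − 0.435780 = 0.016034.
Hence σ₀² = 1/0.016034 ≈ 62.4.

σ₀² = 62.4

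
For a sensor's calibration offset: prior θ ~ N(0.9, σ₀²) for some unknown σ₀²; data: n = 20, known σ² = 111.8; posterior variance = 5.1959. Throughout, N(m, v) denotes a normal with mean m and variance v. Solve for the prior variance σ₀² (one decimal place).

Posterior precision equals prior precision plus data precision: 1/σ_n² = 1/σ₀² + n/σ².
So 1/σ₀² = 1/5.1959 − 20/111.8 = 0.192459 − 0.178891 = 0.013568.
Hence σ₀² = 1/0.013568 ≈ 73.7.

σ₀² = 73.7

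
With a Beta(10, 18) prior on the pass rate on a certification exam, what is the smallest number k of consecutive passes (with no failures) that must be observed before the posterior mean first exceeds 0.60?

k = 18

After k passes and 0 failures the posterior is Beta(10+k, 18), with mean (10+k)/(10+18+k).
Set (10+k)/(28+k) > 0.60 and solve: k > (0.60·28 − 10)/(1 − 0.60) = 17.000.
The smallest integer exceeding 17.000 is 18, and checking k=18: (28)/(46) = 0.6087 > 0.60.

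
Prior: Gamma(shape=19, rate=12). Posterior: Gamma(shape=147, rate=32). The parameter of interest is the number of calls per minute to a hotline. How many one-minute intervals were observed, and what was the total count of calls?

n = 20 one-minute intervals with total 128 calls

Gamma–Poisson conjugacy: posterior shape = α + Σxᵢ, posterior rate = β + n.
Matching: Σxᵢ = 147 − 19 = 128 and n = 32 − 12 = 20.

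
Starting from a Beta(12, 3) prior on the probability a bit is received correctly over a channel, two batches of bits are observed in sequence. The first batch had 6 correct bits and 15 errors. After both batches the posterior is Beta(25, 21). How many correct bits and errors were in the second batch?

7 correct bits and 3 errors

Because Beta–binomial updating is additive in the counts, the combined data contributed (α_post−α_prior, β_post−β_prior) successes and failures.
Total across both batches: 25−12=13 correct bits, 21−3=18 errors.
Subtract the first batch: 13−6=7 correct bits and 18−15=3 errors.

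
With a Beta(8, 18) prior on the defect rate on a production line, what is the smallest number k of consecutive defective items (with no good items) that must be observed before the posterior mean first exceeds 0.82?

k = 75

After k defective items and 0 good items the posterior is Beta(8+k, 18), with mean (8+k)/(8+18+k).
Set (8+k)/(26+k) > 0.82 and solve: k > (0.82·26 − 8)/(1 − 0.82) = 74.000.
The smallest integer exceeding 74.000 is 75.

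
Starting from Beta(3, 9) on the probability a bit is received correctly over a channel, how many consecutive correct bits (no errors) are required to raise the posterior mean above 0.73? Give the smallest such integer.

k = 22

After k correct bits and 0 errors the posterior is Beta(3+k, 9), with mean (3+k)/(3+9+k).
Set (3+k)/(12+k) > 0.73 and solve: k > (0.73·12 − 3)/(1 − 0.73) = 21.333.
The smallest integer exceeding 21.333 is 22, and checking k=22: (25)/(34) = 0.7353 > 0.73.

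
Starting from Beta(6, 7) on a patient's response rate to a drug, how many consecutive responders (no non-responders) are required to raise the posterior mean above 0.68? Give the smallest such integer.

After k responders and 0 non-responders the posterior is Beta(6+k, 7), with mean (6+k)/(6+7+k).
Set (6+k)/(13+k) > 0.68 and solve: k > (0.68·13 − 6)/(1 − 0.68) = 8.875.
The smallest integer exceeding 8.875 is 9.

k = 9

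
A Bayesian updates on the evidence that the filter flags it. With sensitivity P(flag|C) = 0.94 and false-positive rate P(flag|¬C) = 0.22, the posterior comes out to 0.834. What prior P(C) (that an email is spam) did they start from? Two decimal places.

In odds form, posterior odds = prior odds × likelihood ratio, so prior odds = posterior odds ÷ LR.
Posterior odds = 0.834/(1−0.834) = 5.0241. LR = 0.94/0.22 = 4.2727.
Prior odds = 5.0241/4.2727 = 1.1759, so P(C) = 1.1759/(1+1.1759) ≈ 0.54.

P(C) = 0.54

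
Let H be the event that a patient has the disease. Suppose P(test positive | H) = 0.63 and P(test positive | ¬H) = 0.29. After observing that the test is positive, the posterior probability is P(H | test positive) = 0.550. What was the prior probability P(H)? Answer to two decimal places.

P(H) = 0.36

Bayes' rule in odds form gives O(H|E) = O(H)·[P(E|H)/P(E|¬H)], hence O(H) = O(H|E)/LR.
Posterior odds = 0.550/(1−0.550) = 1.2222. LR = 0.63/0.29 = 2.1724.
Prior odds = 1.2222/2.1724 = 0.5626, so P(H) = 0.5626/(1+0.5626) ≈ 0.36.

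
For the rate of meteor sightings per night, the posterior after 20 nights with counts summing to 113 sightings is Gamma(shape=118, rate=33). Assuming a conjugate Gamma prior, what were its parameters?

Gamma–Poisson conjugacy: posterior shape = α + Σxᵢ, posterior rate = β + n.
So α = 118 − 113 = 5 and β = 33 − 20 = 13.

Gamma(shape=5, rate=13)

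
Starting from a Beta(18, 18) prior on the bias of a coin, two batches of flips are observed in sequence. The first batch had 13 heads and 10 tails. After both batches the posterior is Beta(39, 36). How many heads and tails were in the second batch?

8 heads and 8 tails

Sequential conjugate updates are equivalent to a single update on the pooled data, so total successes = posterior α − prior α and total failures = posterior β − prior β.
Total across both batches: 39−18=21 heads, 36−18=18 tails.
Subtract the first batch: 21−13=8 heads and 18−10=8 tails.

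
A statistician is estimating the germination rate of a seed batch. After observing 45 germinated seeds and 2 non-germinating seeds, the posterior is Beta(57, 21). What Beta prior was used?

Beta(12, 19)

Under Beta–binomial conjugacy the posterior parameters are (a+s, b+f).
Subtract the data counts: 57−45=12, 21−2=19.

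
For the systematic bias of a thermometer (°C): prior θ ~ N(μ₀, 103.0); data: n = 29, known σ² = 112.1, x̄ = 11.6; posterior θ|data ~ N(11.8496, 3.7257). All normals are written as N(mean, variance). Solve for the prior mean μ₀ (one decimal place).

With known observation variance, the Normal–Normal posterior has precision τ_n = τ₀ + n/σ² and mean μ_n = (τ₀μ₀ + (n/σ²)x̄)/τ_n.
Here τ₀ = 1/103.0 = 0.009709 and τ_data = 29/112.1 = 0.258698, so τ_n = 0.268407.
Rearranging for μ₀: μ₀ = (μ_n·τ_n − τ_data·x̄)/τ₀ = (11.8496·0.268407 − 0.258698·11.6) / 0.009709 = 0.179619/0.009709 ≈ 18.5.

μ₀ = 18.5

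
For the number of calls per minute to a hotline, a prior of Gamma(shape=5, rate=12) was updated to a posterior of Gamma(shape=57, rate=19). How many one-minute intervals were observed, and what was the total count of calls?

n = 7 one-minute intervals with total 52 calls

Gamma–Poisson conjugacy: posterior shape = α + Σxᵢ, posterior rate = β + n.
Matching: Σxᵢ = 57 − 5 = 52 and n = 19 − 12 = 7.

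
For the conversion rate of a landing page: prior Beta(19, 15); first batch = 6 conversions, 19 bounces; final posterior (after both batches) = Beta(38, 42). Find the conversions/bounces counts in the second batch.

Sequential conjugate updates are equivalent to a single update on the pooled data, so total successes = posterior α − prior α and total failures = posterior β − prior β.
Total across both batches: 38−19=19 conversions, 42−15=27 bounces.
Subtract the first batch: 19−6=13 conversions and 27−19=8 bounces.

13 conversions and 8 bounces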